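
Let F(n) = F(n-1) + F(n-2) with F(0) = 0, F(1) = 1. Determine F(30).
Computing the sequence terms:
0, 1, 1, 2, 3, 5, 8, 13, 21, 34, 55, 89, 144, 233, 377, 610, 987, 1597, 2584, 4181, 6765, 10946, 17711, 28657, 46368, 75025, 121393, 196418, 317811, 514229, 832040

832040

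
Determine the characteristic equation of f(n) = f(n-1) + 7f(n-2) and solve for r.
Substitute f(n) = rⁿ and divide through by rⁿ⁻²: r² - r - 7 = 0
Discriminant: 1² + 4·7 = 29, not a perfect square, so by the quadratic formula r = (1 ± √29)/2.
General solution: f(n) = A·r₁ⁿ + B·r₂ⁿ where r₁,r₂ = (1 ± √29)/2

Characteristic: r² - r - 7 = 0, Roots: r = (1 ± √29)/2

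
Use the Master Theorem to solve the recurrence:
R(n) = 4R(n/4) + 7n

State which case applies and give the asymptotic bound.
Master Theorem template: R(n) = a·R(n/b) + f(n).
Here: a=4, b=4, f(n)=7n
Compute log_b(a) = log_4(4) = 1.
f(n) = 7n = Θ(n). Case 2: R(n) = Θ(n log n).

Case 2: R(n) = Θ(n log n)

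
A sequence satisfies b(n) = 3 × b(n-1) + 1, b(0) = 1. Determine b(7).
Computing step by step:
b(0) = 1
b(1) = 3 × 1 + 1 = 4
b(2) = 3 × 4 + 1 = 13
b(3) = 3 × 13 + 1 = 40
b(4) = 3 × 40 + 1 = 121
b(5) = 3 × 121 + 1 = 364
b(6) = 3 × 364 + 1 = 1093
b(7) = 3 × 1093 + 1 = 3280

3280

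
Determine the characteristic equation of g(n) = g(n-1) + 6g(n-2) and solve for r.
Substitute g(n) = rⁿ and divide through by rⁿ⁻²: r² - r - 6 = 0
Factor: (r + 2)(r - 3) = 0, so r = -2, 3.
General solution: g(n) = A·(-2)ⁿ + B·3ⁿ

Characteristic: r² - r - 6 = 0, Roots: r = -2, 3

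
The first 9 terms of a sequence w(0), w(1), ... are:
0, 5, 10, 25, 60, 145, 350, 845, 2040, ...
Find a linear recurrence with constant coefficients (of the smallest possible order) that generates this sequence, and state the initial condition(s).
Look for the lowest-order linear relation among consecutive terms.
Observation: w(n) - 2·w(n-1) - (1)·w(n-2) = 0 holds for the shown terms, and no order-1 relation w(n) = α·w(n-1) + β fits.
Check at n=3: 2·10 + (1)·5 = 25. ✓

w(n) = 2w(n-1) + w(n-2), w(0) = 0, w(1) = 5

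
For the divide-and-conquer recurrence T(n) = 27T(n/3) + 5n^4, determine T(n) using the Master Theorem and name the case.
Master Theorem template: T(n) = a·T(n/b) + f(n).
Here: a=27, b=3, f(n)=5n^4
Compute log_b(a) = log_3(27) = 3.
f(n) = 5n^4 = Ω(n^(3+ε)) with ε = 1, and the regularity condition holds (a·f(n/b) = (a/b^4)·f(n) with a/b^4 = 3^-1 < 1). Case 3: T(n) = Θ(f(n)) = Θ(n^4).

Case 3: T(n) = Θ(n^4)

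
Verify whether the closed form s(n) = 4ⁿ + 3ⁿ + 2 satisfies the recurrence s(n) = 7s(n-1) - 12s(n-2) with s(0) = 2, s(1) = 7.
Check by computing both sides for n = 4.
From the recurrence with s(0) = 2, s(1) = 7:
  s(0) = 2, s(1) = 7, s(2) = 25, s(3) = 91, s(4) = 337
  so the recurrence gives s(4) = 337.
From the proposed closed form s(n) = 4ⁿ + 3ⁿ + 2:
  s(4) = 339.
The recurrence gives 337 but the closed form gives 339, so the closed form does not satisfy the recurrence.

No, the closed form is incorrect.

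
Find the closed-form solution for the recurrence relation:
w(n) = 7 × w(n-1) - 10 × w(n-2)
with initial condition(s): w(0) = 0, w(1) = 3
Recurrence: w(n) = 7 × w(n-1) - 10 × w(n-2), initial: w(0) = 0, w(1) = 3.
Characteristic equation: r² - 7r + 10 = 0, which factors as (r - 5)(r - 2) = 0, so r = 5, 2. General solution w(n) = A·5ⁿ + B·2ⁿ. From w(0) = 0: A + B = 0. From w(1) = 3: 5A + 2B = 3. Solving gives A = 1, B = -1.

w(n) = 5ⁿ - 2ⁿ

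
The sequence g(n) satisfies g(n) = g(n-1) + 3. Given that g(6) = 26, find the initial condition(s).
g(6) = g(0) + 6·3, so g(0) = 26 - 18 = 8.

g(0) = 8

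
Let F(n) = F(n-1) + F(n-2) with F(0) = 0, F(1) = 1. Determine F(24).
Computing the sequence terms:
0, 1, 1, 2, 3, 5, 8, 13, 21, 34, 55, 89, 144, 233, 377, 610, 987, 1597, 2584, 4181, 6765, 10946, 17711, 28657, 46368

46368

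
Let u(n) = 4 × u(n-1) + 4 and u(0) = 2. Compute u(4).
Computing step by step:
u(0) = 2
u(1) = 4 × 2 + 4 = 12
u(2) = 4 × 12 + 4 = 52
u(3) = 4 × 52 + 4 = 212
u(4) = 4 × 212 + 4 = 852

852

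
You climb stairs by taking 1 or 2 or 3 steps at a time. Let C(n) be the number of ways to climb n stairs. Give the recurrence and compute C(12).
Condition on the size of the last step (1 to 3): before it there were n-1, …, n-3 stairs climbed, and these cases are disjoint, so C(n) = C(n-1) + C(n-2) + C(n-3) (order-3 linear recurrence).
Initial conditions by direct count (compositions of i into parts ≤ 3): C(1) = 1; C(2) = 2; C(3) = 4.
Iterating the recurrence: C(4) = 7, C(5) = 13, C(6) = 24, C(7) = 44, C(8) = 81, C(9) = 149, C(10) = 274, C(11) = 504, C(12) = 927.

C(n) = C(n-1) + C(n-2) + C(n-3), C(1) = 1, C(2) = 2, C(3) = 4; C(12) = 927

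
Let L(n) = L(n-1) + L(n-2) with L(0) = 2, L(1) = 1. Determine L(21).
Computing the sequence terms:
2, 1, 3, 4, 7, 11, 18, 29, 47, 76, 123, 199, 322, 521, 843, 1364, 2207, 3571, 5778, 9349, 15127, 24476

24476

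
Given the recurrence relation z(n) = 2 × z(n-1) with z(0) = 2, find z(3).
Computing step by step:
z(0) = 2
z(1) = 2 × 2 = 4
z(2) = 2 × 4 = 8
z(3) = 2 × 8 = 16

16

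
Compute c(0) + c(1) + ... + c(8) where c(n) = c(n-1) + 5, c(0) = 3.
Computing the sequence terms: 3, 8, 13, 18, 23, 28, 33, 38, 43
Adding these values together:

207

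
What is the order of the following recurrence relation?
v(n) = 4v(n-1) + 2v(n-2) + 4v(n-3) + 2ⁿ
The order is the largest lag k for which v(n-k) appears. Here the deepest term is v(n-3) (the 2ⁿ term is non-homogeneous and does not affect the order), so the order is 3.

Order 3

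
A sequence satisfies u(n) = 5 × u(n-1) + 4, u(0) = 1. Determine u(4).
Computing step by step:
u(0) = 1
u(1) = 5 × 1 + 4 = 9
u(2) = 5 × 9 + 4 = 49
u(3) = 5 × 49 + 4 = 249
u(4) = 5 × 249 + 4 = 1249

1249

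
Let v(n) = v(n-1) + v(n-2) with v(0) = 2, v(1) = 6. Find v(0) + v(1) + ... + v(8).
Computing the sequence terms: 2, 6, 8, 14, 22, 36, 58, 94, 152
Adding these values together:

392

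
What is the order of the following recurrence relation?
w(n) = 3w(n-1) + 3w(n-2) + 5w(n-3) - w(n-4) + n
The order is the largest lag k for which w(n-k) appears. Here the deepest term is w(n-4) (the n term is non-homogeneous and does not affect the order), so the order is 4.

Order 4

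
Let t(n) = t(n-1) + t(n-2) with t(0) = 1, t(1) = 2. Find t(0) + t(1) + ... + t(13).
Computing the sequence terms: 1, 2, 3, 5, 8, 13, 21, 34, 55, 89, 144, 233, 377, 610
Adding these values together:

1595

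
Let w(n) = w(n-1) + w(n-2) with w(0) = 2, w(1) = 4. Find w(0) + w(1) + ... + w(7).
Computing the sequence terms: 2, 4, 6, 10, 16, 26, 42, 68
Adding these values together:

174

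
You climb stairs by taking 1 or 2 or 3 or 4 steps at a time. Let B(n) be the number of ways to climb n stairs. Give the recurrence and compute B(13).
Condition on the size of the last step (1 to 4): before it there were n-1, …, n-4 stairs climbed, and these cases are disjoint, so B(n) = B(n-1) + B(n-2) + B(n-3) + B(n-4) (order-4 linear recurrence).
Initial conditions by direct count (compositions of i into parts ≤ 4): B(1) = 1; B(2) = 2; B(3) = 4; B(4) = 8.
Iterating the recurrence: B(5) = 15, B(6) = 29, B(7) = 56, B(8) = 108, B(9) = 208, B(10) = 401, B(11) = 773, B(12) = 1490, B(13) = 2872.

B(n) = B(n-1) + B(n-2) + B(n-3) + B(n-4), B(1) = 1, B(2) = 2, B(3) = 4, B(4) = 8; B(13) = 2872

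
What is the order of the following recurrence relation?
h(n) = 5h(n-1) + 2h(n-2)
The order is the largest lag k for which h(n-k) appears. Here the deepest term is h(n-2), so the order is 2.

Order 2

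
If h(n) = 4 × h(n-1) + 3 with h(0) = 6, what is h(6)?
Computing step by step:
h(0) = 6
h(1) = 4 × 6 + 3 = 27
h(2) = 4 × 27 + 3 = 111
h(3) = 4 × 111 + 3 = 447
h(4) = 4 × 447 + 3 = 1791
h(5) = 4 × 1791 + 3 = 7167
h(6) = 4 × 7167 + 3 = 28671

28671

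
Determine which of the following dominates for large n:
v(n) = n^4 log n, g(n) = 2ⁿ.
Comparing growth rates:
Growth-rate hierarchy: log n ≺ any polynomial ≺ any exponential cⁿ (c>1) ≺ n! ≺ nⁿ.
exponential base 2 dominates polynomial degree 4 (with log factor) asymptotically.

g(n) grows faster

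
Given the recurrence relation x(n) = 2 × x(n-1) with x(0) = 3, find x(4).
Computing step by step:
x(0) = 3
x(1) = 2 × 3 = 6
x(2) = 2 × 6 = 12
x(3) = 2 × 12 = 24
x(4) = 2 × 24 = 48

48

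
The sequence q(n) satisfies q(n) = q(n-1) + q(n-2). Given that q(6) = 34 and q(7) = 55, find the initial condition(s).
Work backwards using q(k) = q(k+2) - q(k+1):
q(5) = q(7) - q(6) = 55 - 34 = 21
q(4) = q(6) - q(5) = 34 - 21 = 13
q(3) = q(5) - q(4) = 21 - 13 = 8
q(2) = q(4) - q(3) = 13 - 8 = 5
q(1) = q(3) - q(2) = 8 - 5 = 3
q(0) = q(2) - q(1) = 5 - 3 = 2

q(0) = 2, q(1) = 3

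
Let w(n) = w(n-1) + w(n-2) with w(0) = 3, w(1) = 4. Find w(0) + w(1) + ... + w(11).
Computing the sequence terms: 3, 4, 7, 11, 18, 29, 47, 76, 123, 199, 322, 521
Adding these values together:

1360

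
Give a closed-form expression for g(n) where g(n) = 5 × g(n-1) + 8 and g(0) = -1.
Recurrence: g(n) = 5 × g(n-1) + 8, initial: g(0) = -1.
Try g(n) = A·5ⁿ + C. Substituting: A·5ⁿ + C = 5(A·5ⁿ⁻¹ + C) + 8 = A·5ⁿ + 5C + 8, so C = 5C + 8, giving C = -2. Then g(0) = A - 2 = -1 gives A = 1.

g(n) = 5ⁿ - 2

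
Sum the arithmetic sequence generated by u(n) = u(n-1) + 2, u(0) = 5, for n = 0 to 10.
Computing the sequence terms: 5, 7, 9, 11, 13, 15, 17, 19, 21, 23, 25
Adding these values together:

165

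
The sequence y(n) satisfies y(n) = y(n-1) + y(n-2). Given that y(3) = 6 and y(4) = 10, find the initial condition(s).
Work backwards using y(k) = y(k+2) - y(k+1):
y(2) = y(4) - y(3) = 10 - 6 = 4
y(1) = y(3) - y(2) = 6 - 4 = 2
y(0) = y(2) - y(1) = 4 - 2 = 2

y(0) = 2, y(1) = 2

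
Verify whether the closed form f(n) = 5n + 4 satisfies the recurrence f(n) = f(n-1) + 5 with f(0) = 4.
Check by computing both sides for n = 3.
From the recurrence with f(0) = 4:
  f(0) = 4, f(1) = 9, f(2) = 14, f(3) = 19
  so the recurrence gives f(3) = 19.
From the proposed closed form f(n) = 5n + 4:
  f(3) = 19.
Both sides give 19 at n = 3, and the initial condition(s) match, so the closed form is consistent.

Yes, the closed form is correct.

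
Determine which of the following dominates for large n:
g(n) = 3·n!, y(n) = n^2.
Comparing growth rates:
Growth-rate hierarchy: log n ≺ any polynomial ≺ any exponential cⁿ (c>1) ≺ n! ≺ nⁿ.
factorial dominates polynomial degree 2 asymptotically.

g(n) grows faster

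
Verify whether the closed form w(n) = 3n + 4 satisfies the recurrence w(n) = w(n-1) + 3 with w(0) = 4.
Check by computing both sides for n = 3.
From the recurrence with w(0) = 4:
  w(0) = 4, w(1) = 7, w(2) = 10, w(3) = 13
  so the recurrence gives w(3) = 13.
From the proposed closed form w(n) = 3n + 4:
  w(3) = 13.
Both sides give 13 at n = 3, and the initial condition(s) match, so the closed form is consistent.

Yes, the closed form is correct.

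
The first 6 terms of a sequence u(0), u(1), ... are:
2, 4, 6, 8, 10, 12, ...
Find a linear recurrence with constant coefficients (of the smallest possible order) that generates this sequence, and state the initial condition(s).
Look for the lowest-order linear relation among consecutive terms.
Observation: consecutive differences are constant (= 2).
Check at n=2: 1·4 + 2 = 6. ✓

u(n) = u(n-1) + 2, u(0) = 2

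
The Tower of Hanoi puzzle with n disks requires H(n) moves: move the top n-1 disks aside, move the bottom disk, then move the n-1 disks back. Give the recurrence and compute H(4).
Moving n disks = move the top n-1 disks aside (H(n-1) moves) + move the largest disk (1 move) + move the n-1 disks back on top (H(n-1) moves), so H(n) = 2H(n-1) + 1, with H(1) = 1 (a single disk takes one move).
First terms: 1, 3, 7, 15, … — each is one less than a power of 2. Indeed H(n) + 1 = 2(H(n-1) + 1) with H(1) + 1 = 2, so H(n) + 1 = 2ⁿ and H(n) = 2ⁿ - 1.
Hence H(4) = 2^4 - 1 = 16 - 1 = 15.

H(n) = 2H(n-1) + 1, H(1) = 1; H(4) = 15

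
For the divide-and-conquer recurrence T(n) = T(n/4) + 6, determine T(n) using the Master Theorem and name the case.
Master Theorem template: T(n) = a·T(n/b) + f(n).
Here: a=1, b=4, f(n)=6
Compute log_b(a) = log_4(1) = 0.
f(n) = 6 = Θ(1). Case 2: T(n) = Θ(log n).

Case 2: T(n) = Θ(log n)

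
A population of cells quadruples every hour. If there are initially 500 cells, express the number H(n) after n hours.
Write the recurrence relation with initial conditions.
Each hour multiplies the count by 4, so the count after n hours depends only on the count after n-1 hours: H(n) = 4 × H(n-1). The starting count gives H(0) = 500.
Unrolling n times gives the closed form H(n) = 500 × 4ⁿ.

H(n) = 4 × H(n-1), H(0) = 500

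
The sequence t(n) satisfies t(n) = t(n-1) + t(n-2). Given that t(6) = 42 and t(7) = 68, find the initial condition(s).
Work backwards using t(k) = t(k+2) - t(k+1):
t(5) = t(7) - t(6) = 68 - 42 = 26
t(4) = t(6) - t(5) = 42 - 26 = 16
t(3) = t(5) - t(4) = 26 - 16 = 10
t(2) = t(4) - t(3) = 16 - 10 = 6
t(1) = t(3) - t(2) = 10 - 6 = 4
t(0) = t(2) - t(1) = 6 - 4 = 2

t(0) = 2, t(1) = 4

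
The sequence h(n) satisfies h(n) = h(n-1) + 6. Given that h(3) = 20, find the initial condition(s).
h(3) = h(0) + 3·6, so h(0) = 20 - 18 = 2.

h(0) = 2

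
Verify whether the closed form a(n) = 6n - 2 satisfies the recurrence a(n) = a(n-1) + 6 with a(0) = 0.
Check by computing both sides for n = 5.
From the recurrence with a(0) = 0:
  a(0) = 0, a(1) = 6, a(2) = 12, a(3) = 18, a(4) = 24, a(5) = 30
  so the recurrence gives a(5) = 30.
From the proposed closed form a(n) = 6n - 2:
  a(5) = 28.
The recurrence gives 30 but the closed form gives 28, so the closed form does not satisfy the recurrence.

No, the closed form is incorrect.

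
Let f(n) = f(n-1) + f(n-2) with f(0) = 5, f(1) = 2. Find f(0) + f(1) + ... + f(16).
Computing the sequence terms: 5, 2, 7, 9, 16, 25, 41, 66, 107, 173, 280, 453, 733, 1186, 1919, 3105, 5024
Adding these values together:

13151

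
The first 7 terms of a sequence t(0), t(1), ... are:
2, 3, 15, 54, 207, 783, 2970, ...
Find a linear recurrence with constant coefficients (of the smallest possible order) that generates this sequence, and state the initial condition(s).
Look for the lowest-order linear relation among consecutive terms.
Observation: t(n) - 3·t(n-1) - (3)·t(n-2) = 0 holds for the shown terms, and no order-1 relation t(n) = α·t(n-1) + β fits.
Check at n=3: 3·15 + (3)·3 = 54. ✓

t(n) = 3t(n-1) + 3t(n-2), t(0) = 2, t(1) = 3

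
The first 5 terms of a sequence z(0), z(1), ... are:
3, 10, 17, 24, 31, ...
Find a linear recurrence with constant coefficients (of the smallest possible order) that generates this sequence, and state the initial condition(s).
Look for the lowest-order linear relation among consecutive terms.
Observation: consecutive differences are constant (= 7).
Check at n=2: 1·10 + 7 = 17. ✓

z(n) = z(n-1) + 7, z(0) = 3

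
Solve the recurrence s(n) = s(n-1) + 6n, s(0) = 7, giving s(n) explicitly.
Recurrence: s(n) = s(n-1) + 6n, initial: s(0) = 7.
Telescoping: s(n) = s(0) + 6·Σᵢ₌₁ⁿ i = 7 + 6·n(n+1)/2.

s(n) = 6·n(n+1)/2 + 7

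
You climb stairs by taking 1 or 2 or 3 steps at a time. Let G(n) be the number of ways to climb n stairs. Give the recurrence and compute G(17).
Condition on the size of the last step (1 to 3): before it there were n-1, …, n-3 stairs climbed, and these cases are disjoint, so G(n) = G(n-1) + G(n-2) + G(n-3) (order-3 linear recurrence).
Initial conditions by direct count (compositions of i into parts ≤ 3): G(1) = 1; G(2) = 2; G(3) = 4.
Iterating the recurrence: G(4) = 7, G(5) = 13, G(6) = 24, G(7) = 44, G(8) = 81, G(9) = 149, G(10) = 274, G(11) = 504, G(12) = 927, G(13) = 1705, G(14) = 3136, G(15) = 5768, G(16) = 10609, G(17) = 19513.

G(n) = G(n-1) + G(n-2) + G(n-3), G(1) = 1, G(2) = 2, G(3) = 4; G(17) = 19513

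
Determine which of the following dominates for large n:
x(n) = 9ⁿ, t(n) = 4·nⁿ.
Comparing growth rates:
Growth-rate hierarchy: log n ≺ any polynomial ≺ any exponential cⁿ (c>1) ≺ n! ≺ nⁿ.
super-exponential nⁿ dominates exponential base 9 asymptotically.

t(n) grows faster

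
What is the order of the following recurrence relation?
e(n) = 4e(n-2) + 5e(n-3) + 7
The order is the largest lag k for which e(n-k) appears. Here the deepest term is e(n-3) (the 7 term is non-homogeneous and does not affect the order), so the order is 3.

Order 3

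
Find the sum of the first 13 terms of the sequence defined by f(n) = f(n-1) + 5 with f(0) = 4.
Computing the sequence terms: 4, 9, 14, 19, 24, 29, 34, 39, 44, 49, 54, 59, 64
Adding these values together:

442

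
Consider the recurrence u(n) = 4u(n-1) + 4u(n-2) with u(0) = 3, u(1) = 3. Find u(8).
Computing the sequence terms:
3, 3, 24, 108, 528, 2544, 12288, 59328, 286464

286464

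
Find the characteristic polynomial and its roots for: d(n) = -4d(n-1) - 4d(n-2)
Substitute d(n) = rⁿ and divide through by rⁿ⁻²: r² + 4r + 4 = 0
Factor: (r + 2)² = 0, so r = -2 (double root).
General solution: d(n) = (A + Bn)·(-2)ⁿ

Characteristic: r² + 4r + 4 = 0, Roots: r = -2 (double root)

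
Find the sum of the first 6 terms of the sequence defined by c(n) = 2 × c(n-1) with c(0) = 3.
Computing the sequence terms: 3, 6, 12, 24, 48, 96
Adding these values together:

189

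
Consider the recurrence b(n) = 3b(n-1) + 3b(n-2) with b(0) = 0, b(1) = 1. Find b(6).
Computing the sequence terms:
0, 1, 3, 12, 45, 171, 648

648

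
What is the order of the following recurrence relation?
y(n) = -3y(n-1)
The order is the largest lag k for which y(n-k) appears. Here the deepest term is y(n-1), so the order is 1.

Order 1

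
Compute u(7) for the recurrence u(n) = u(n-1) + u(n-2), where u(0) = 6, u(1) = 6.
Computing the sequence terms:
6, 6, 12, 18, 30, 48, 78, 126

126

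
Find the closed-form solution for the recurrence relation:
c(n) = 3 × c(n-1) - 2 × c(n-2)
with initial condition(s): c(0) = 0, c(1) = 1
Recurrence: c(n) = 3 × c(n-1) - 2 × c(n-2), initial: c(0) = 0, c(1) = 1.
Characteristic equation: r² - 3r + 2 = 0, which factors as (r - 2)(r - 1) = 0, so r = 2, 1. General solution c(n) = A·2ⁿ + B·1ⁿ. From c(0) = 0: A + B = 0. From c(1) = 1: 2A + 1B = 1. Solving gives A = 1, B = -1.

c(n) = 2ⁿ - 1ⁿ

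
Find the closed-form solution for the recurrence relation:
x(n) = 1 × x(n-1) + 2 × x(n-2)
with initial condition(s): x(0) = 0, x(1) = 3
Recurrence: x(n) = 1 × x(n-1) + 2 × x(n-2), initial: x(0) = 0, x(1) = 3.
Characteristic equation: r² - 1r - 2 = 0, which factors as (r - 2)(r + 1) = 0, so r = 2, -1. General solution x(n) = A·2ⁿ + B·(-1)ⁿ. From x(0) = 0: A + B = 0. From x(1) = 3: 2A - 1B = 3. Solving gives A = 1, B = -1.

x(n) = 2ⁿ - (-1)ⁿ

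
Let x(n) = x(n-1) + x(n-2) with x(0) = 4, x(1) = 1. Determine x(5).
Computing the sequence terms:
4, 1, 5, 6, 11, 17

17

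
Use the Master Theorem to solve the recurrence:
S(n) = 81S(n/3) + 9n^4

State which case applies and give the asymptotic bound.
Master Theorem template: S(n) = a·S(n/b) + f(n).
Here: a=81, b=3, f(n)=9n^4
Compute log_b(a) = log_3(81) = 4.
f(n) = 9n^4 = Θ(n^4). Case 2: S(n) = Θ(n^4 log n).

Case 2: S(n) = Θ(n^4 log n)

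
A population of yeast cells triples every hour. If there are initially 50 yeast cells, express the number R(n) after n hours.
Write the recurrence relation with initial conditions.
Each hour multiplies the count by 3, so the count after n hours depends only on the count after n-1 hours: R(n) = 3 × R(n-1). The starting count gives R(0) = 50.
Unrolling n times gives the closed form R(n) = 50 × 3ⁿ.

R(n) = 3 × R(n-1), R(0) = 50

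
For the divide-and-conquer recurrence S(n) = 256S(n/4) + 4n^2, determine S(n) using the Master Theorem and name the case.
Master Theorem template: S(n) = a·S(n/b) + f(n).
Here: a=256, b=4, f(n)=4n^2
Compute log_b(a) = log_4(256) = 4.
f(n) = 4n^2 = O(n^(4-ε)) with ε = 2. Case 1: S(n) = Θ(n^log_b(a)) = Θ(n^4).

Case 1: S(n) = Θ(n^4)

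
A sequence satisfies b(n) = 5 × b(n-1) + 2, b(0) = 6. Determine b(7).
Computing step by step:
b(0) = 6
b(1) = 5 × 6 + 2 = 32
b(2) = 5 × 32 + 2 = 162
b(3) = 5 × 162 + 2 = 812
b(4) = 5 × 812 + 2 = 4062
b(5) = 5 × 4062 + 2 = 20312
b(6) = 5 × 20312 + 2 = 101562
b(7) = 5 × 101562 + 2 = 507812

507812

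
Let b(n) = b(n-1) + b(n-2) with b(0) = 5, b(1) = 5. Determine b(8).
Computing the sequence terms:
5, 5, 10, 15, 25, 40, 65, 105, 170

170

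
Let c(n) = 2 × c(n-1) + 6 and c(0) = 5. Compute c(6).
Computing step by step:
c(0) = 5
c(1) = 2 × 5 + 6 = 16
c(2) = 2 × 16 + 6 = 38
c(3) = 2 × 38 + 6 = 82
c(4) = 2 × 82 + 6 = 170
c(5) = 2 × 170 + 6 = 346
c(6) = 2 × 346 + 6 = 698

698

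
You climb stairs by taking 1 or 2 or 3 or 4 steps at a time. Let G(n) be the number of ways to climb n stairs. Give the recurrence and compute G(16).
Condition on the size of the last step (1 to 4): before it there were n-1, …, n-4 stairs climbed, and these cases are disjoint, so G(n) = G(n-1) + G(n-2) + G(n-3) + G(n-4) (order-4 linear recurrence).
Initial conditions by direct count (compositions of i into parts ≤ 4): G(1) = 1; G(2) = 2; G(3) = 4; G(4) = 8.
Iterating the recurrence: G(5) = 15, G(6) = 29, G(7) = 56, G(8) = 108, G(9) = 208, G(10) = 401, G(11) = 773, G(12) = 1490, G(13) = 2872, G(14) = 5536, G(15) = 10671, G(16) = 20569.

G(n) = G(n-1) + G(n-2) + G(n-3) + G(n-4), G(1) = 1, G(2) = 2, G(3) = 4, G(4) = 8; G(16) = 20569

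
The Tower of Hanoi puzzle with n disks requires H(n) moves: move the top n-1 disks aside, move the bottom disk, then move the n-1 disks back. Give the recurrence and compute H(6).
Moving n disks = move the top n-1 disks aside (H(n-1) moves) + move the largest disk (1 move) + move the n-1 disks back on top (H(n-1) moves), so H(n) = 2H(n-1) + 1, with H(1) = 1 (a single disk takes one move).
First terms: 1, 3, 7, 15, 31, 63, … — each is one less than a power of 2. Indeed H(n) + 1 = 2(H(n-1) + 1) with H(1) + 1 = 2, so H(n) + 1 = 2ⁿ and H(n) = 2ⁿ - 1.
Hence H(6) = 2^6 - 1 = 64 - 1 = 63.

H(n) = 2H(n-1) + 1, H(1) = 1; H(6) = 63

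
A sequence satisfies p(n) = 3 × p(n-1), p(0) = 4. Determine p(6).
Computing step by step:
p(0) = 4
p(1) = 3 × 4 = 12
p(2) = 3 × 12 = 36
p(3) = 3 × 36 = 108
p(4) = 3 × 108 = 324
p(5) = 3 × 324 = 972
p(6) = 3 × 972 = 2916

2916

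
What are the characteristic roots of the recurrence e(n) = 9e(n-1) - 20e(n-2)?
Substitute e(n) = rⁿ and divide through by rⁿ⁻²: r² - 9r + 20 = 0
Factor: (r - 5)(r - 4) = 0, so r = 5, 4.
General solution: e(n) = A·5ⁿ + B·4ⁿ

Characteristic: r² - 9r + 20 = 0, Roots: r = 5, 4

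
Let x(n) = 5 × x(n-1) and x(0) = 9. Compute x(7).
Computing step by step:
x(0) = 9
x(1) = 5 × 9 = 45
x(2) = 5 × 45 = 225
x(3) = 5 × 225 = 1125
x(4) = 5 × 1125 = 5625
x(5) = 5 × 5625 = 28125
x(6) = 5 × 28125 = 140625
x(7) = 5 × 140625 = 703125

703125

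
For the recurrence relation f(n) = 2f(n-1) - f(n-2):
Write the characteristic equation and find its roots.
Substitute f(n) = rⁿ and divide through by rⁿ⁻²: r² - 2r + 1 = 0
Factor: (r - 1)² = 0, so r = 1 (double root).
General solution: f(n) = (A + Bn)·1ⁿ

Characteristic: r² - 2r + 1 = 0, Roots: r = 1 (double root)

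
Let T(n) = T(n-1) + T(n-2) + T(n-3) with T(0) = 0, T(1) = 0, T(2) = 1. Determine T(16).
Computing the sequence terms:
0, 0, 1, 1, 2, 4, 7, 13, 24, 44, 81, 149, 274, 504, 927, 1705, 3136

3136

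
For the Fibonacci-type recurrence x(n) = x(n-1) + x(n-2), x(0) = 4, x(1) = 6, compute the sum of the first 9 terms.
Computing the sequence terms: 4, 6, 10, 16, 26, 42, 68, 110, 178
Adding these values together:

460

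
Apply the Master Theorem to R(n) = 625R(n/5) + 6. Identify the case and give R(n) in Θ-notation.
Master Theorem template: R(n) = a·R(n/b) + f(n).
Here: a=625, b=5, f(n)=6
Compute log_b(a) = log_5(625) = 4.
f(n) = 6 = O(n^(4-ε)) with ε = 4. Case 1: R(n) = Θ(n^log_b(a)) = Θ(n^4).

Case 1: R(n) = Θ(n^4)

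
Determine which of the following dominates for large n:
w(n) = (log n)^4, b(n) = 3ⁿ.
Comparing growth rates:
Growth-rate hierarchy: log n ≺ any polynomial ≺ any exponential cⁿ (c>1) ≺ n! ≺ nⁿ.
exponential base 3 dominates polylogarithmic (log n)^4 asymptotically.

b(n) grows faster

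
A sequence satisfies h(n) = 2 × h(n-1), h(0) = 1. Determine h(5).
Computing step by step:
h(0) = 1
h(1) = 2 × 1 = 2
h(2) = 2 × 2 = 4
h(3) = 2 × 4 = 8
h(4) = 2 × 8 = 16
h(5) = 2 × 16 = 32

32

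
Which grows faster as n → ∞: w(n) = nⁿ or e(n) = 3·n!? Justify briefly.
Comparing growth rates:
Growth-rate hierarchy: log n ≺ any polynomial ≺ any exponential cⁿ (c>1) ≺ n! ≺ nⁿ.
super-exponential nⁿ dominates factorial asymptotically.

w(n) grows faster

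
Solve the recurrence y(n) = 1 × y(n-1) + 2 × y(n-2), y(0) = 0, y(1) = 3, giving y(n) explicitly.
Recurrence: y(n) = 1 × y(n-1) + 2 × y(n-2), initial: y(0) = 0, y(1) = 3.
Characteristic equation: r² - 1r - 2 = 0, which factors as (r - 2)(r + 1) = 0, so r = 2, -1. General solution y(n) = A·2ⁿ + B·(-1)ⁿ. From y(0) = 0: A + B = 0. From y(1) = 3: 2A - 1B = 3. Solving gives A = 1, B = -1.

y(n) = 2ⁿ - (-1)ⁿ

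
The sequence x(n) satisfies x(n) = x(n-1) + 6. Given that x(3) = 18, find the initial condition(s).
x(3) = x(0) + 3·6, so x(0) = 18 - 18 = 0.

x(0) = 0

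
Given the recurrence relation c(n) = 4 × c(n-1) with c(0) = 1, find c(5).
Computing step by step:
c(0) = 1
c(1) = 4 × 1 = 4
c(2) = 4 × 4 = 16
c(3) = 4 × 16 = 64
c(4) = 4 × 64 = 256
c(5) = 4 × 256 = 1024

1024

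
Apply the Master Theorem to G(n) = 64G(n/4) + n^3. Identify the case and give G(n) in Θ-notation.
Master Theorem template: G(n) = a·G(n/b) + f(n).
Here: a=64, b=4, f(n)=n^3
Compute log_b(a) = log_4(64) = 3.
f(n) = n^3 = Θ(n^3). Case 2: G(n) = Θ(n^3 log n).

Case 2: G(n) = Θ(n^3 log n)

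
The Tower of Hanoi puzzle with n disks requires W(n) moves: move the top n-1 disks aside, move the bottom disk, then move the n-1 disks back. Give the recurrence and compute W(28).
Moving n disks = move the top n-1 disks aside (W(n-1) moves) + move the largest disk (1 move) + move the n-1 disks back on top (W(n-1) moves), so W(n) = 2W(n-1) + 1, with W(1) = 1 (a single disk takes one move).
First terms: 1, 3, 7, 15, 31, 63, … — each is one less than a power of 2. Indeed W(n) + 1 = 2(W(n-1) + 1) with W(1) + 1 = 2, so W(n) + 1 = 2ⁿ and W(n) = 2ⁿ - 1.
Hence W(28) = 2^28 - 1 = 268435456 - 1 = 268435455.

W(n) = 2W(n-1) + 1, W(1) = 1; W(28) = 268435455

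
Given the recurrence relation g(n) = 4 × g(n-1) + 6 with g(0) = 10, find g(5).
Computing step by step:
g(0) = 10
g(1) = 4 × 10 + 6 = 46
g(2) = 4 × 46 + 6 = 190
g(3) = 4 × 190 + 6 = 766
g(4) = 4 × 766 + 6 = 3070
g(5) = 4 × 3070 + 6 = 12286

12286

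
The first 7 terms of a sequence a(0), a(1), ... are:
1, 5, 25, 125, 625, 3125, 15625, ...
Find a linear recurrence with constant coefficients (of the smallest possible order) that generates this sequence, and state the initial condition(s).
Look for the lowest-order linear relation among consecutive terms.
Observation: each term is 5× the previous.
Check at n=2: 5·5 = 25. ✓

a(n) = 5 × a(n-1), a(0) = 1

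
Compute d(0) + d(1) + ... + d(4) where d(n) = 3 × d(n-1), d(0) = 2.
Computing the sequence terms: 2, 6, 18, 54, 162
Adding these values together:

242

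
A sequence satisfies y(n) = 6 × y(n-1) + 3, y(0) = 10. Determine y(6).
Computing step by step:
y(0) = 10
y(1) = 6 × 10 + 3 = 63
y(2) = 6 × 63 + 3 = 381
y(3) = 6 × 381 + 3 = 2289
y(4) = 6 × 2289 + 3 = 13737
y(5) = 6 × 13737 + 3 = 82425
y(6) = 6 × 82425 + 3 = 494553

494553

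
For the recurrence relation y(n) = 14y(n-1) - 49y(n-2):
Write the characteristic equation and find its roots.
Substitute y(n) = rⁿ and divide through by rⁿ⁻²: r² - 14r + 49 = 0
Factor: (r - 7)² = 0, so r = 7 (double root).
General solution: y(n) = (A + Bn)·7ⁿ

Characteristic: r² - 14r + 49 = 0, Roots: r = 7 (double root)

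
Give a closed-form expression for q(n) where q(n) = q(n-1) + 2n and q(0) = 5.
Recurrence: q(n) = q(n-1) + 2n, initial: q(0) = 5.
Telescoping: q(n) = q(0) + 2·Σᵢ₌₁ⁿ i = 5 + 2·n(n+1)/2.

q(n) = 2·n(n+1)/2 + 5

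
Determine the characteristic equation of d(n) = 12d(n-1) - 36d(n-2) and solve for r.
Substitute d(n) = rⁿ and divide through by rⁿ⁻²: r² - 12r + 36 = 0
Factor: (r - 6)² = 0, so r = 6 (double root).
General solution: d(n) = (A + Bn)·6ⁿ

Characteristic: r² - 12r + 36 = 0, Roots: r = 6 (double root)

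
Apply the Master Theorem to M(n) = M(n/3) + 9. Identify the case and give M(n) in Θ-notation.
Master Theorem template: M(n) = a·M(n/b) + f(n).
Here: a=1, b=3, f(n)=9
Compute log_b(a) = log_3(1) = 0.
f(n) = 9 = Θ(1). Case 2: M(n) = Θ(log n).

Case 2: M(n) = Θ(log n)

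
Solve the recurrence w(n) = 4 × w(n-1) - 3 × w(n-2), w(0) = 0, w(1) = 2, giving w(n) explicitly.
Recurrence: w(n) = 4 × w(n-1) - 3 × w(n-2), initial: w(0) = 0, w(1) = 2.
Characteristic equation: r² - 4r + 3 = 0, which factors as (r - 3)(r - 1) = 0, so r = 3, 1. General solution w(n) = A·3ⁿ + B·1ⁿ. From w(0) = 0: A + B = 0. From w(1) = 2: 3A + 1B = 2. Solving gives A = 1, B = -1.

w(n) = 3ⁿ - 1ⁿ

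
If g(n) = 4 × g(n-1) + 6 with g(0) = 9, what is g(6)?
Computing step by step:
g(0) = 9
g(1) = 4 × 9 + 6 = 42
g(2) = 4 × 42 + 6 = 174
g(3) = 4 × 174 + 6 = 702
g(4) = 4 × 702 + 6 = 2814
g(5) = 4 × 2814 + 6 = 11262
g(6) = 4 × 11262 + 6 = 45054

45054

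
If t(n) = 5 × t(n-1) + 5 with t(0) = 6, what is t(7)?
Computing step by step:
t(0) = 6
t(1) = 5 × 6 + 5 = 35
t(2) = 5 × 35 + 5 = 180
t(3) = 5 × 180 + 5 = 905
t(4) = 5 × 905 + 5 = 4530
t(5) = 5 × 4530 + 5 = 22655
t(6) = 5 × 22655 + 5 = 113280
t(7) = 5 × 113280 + 5 = 566405

566405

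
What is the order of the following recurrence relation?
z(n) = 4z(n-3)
The order is the largest lag k for which z(n-k) appears. Here the deepest term is z(n-3), so the order is 3.

Order 3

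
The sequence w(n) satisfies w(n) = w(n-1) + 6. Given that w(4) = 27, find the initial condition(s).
w(4) = w(0) + 4·6, so w(0) = 27 - 24 = 3.

w(0) = 3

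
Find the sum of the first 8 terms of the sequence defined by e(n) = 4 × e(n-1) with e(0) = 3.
Computing the sequence terms: 3, 12, 48, 192, 768, 3072, 12288, 49152
Adding these values together:

65535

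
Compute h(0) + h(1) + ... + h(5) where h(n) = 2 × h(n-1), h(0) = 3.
Computing the sequence terms: 3, 6, 12, 24, 48, 96
Adding these values together:

189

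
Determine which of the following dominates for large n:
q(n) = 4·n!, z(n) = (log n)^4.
Comparing growth rates:
Growth-rate hierarchy: log n ≺ any polynomial ≺ any exponential cⁿ (c>1) ≺ n! ≺ nⁿ.
factorial dominates polylogarithmic (log n)^4 asymptotically.

q(n) grows faster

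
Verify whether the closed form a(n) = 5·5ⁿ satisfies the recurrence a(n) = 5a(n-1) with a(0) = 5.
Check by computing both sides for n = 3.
From the recurrence with a(0) = 5:
  a(0) = 5, a(1) = 25, a(2) = 125, a(3) = 625
  so the recurrence gives a(3) = 625.
From the proposed closed form a(n) = 5·5ⁿ:
  a(3) = 625.
Both sides give 625 at n = 3, and the initial condition(s) match, so the closed form is consistent.

Yes, the closed form is correct.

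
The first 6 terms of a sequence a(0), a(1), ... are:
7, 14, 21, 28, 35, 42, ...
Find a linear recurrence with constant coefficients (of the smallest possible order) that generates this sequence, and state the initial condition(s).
Look for the lowest-order linear relation among consecutive terms.
Observation: consecutive differences are constant (= 7).
Check at n=2: 1·14 + 7 = 21. ✓

a(n) = a(n-1) + 7, a(0) = 7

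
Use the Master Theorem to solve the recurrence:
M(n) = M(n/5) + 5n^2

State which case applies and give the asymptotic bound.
Master Theorem template: M(n) = a·M(n/b) + f(n).
Here: a=1, b=5, f(n)=5n^2
Compute log_b(a) = log_5(1) = 0.
f(n) = 5n^2 = Ω(n^(0+ε)) with ε = 2, and the regularity condition holds (a·f(n/b) = (a/b^2)·f(n) with a/b^2 = 5^-2 < 1). Case 3: M(n) = Θ(f(n)) = Θ(n^2).

Case 3: M(n) = Θ(n^2)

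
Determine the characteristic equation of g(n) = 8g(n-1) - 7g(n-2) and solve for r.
Substitute g(n) = rⁿ and divide through by rⁿ⁻²: r² - 8r + 7 = 0
Factor: (r - 7)(r - 1) = 0, so r = 7, 1.
General solution: g(n) = A·7ⁿ + B·1ⁿ

Characteristic: r² - 8r + 7 = 0, Roots: r = 7, 1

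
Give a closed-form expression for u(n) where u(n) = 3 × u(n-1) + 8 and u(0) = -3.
Recurrence: u(n) = 3 × u(n-1) + 8, initial: u(0) = -3.
Try u(n) = A·3ⁿ + C. Substituting: A·3ⁿ + C = 3(A·3ⁿ⁻¹ + C) + 8 = A·3ⁿ + 3C + 8, so C = 3C + 8, giving C = -4. Then u(0) = A - 4 = -3 gives A = 1.

u(n) = 3ⁿ - 4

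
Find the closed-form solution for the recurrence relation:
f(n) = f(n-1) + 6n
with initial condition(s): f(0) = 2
Recurrence: f(n) = f(n-1) + 6n, initial: f(0) = 2.
Telescoping: f(n) = f(0) + 6·Σᵢ₌₁ⁿ i = 2 + 6·n(n+1)/2.

f(n) = 6·n(n+1)/2 + 2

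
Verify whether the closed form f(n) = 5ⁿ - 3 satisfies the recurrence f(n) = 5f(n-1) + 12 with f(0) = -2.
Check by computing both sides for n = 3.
From the recurrence with f(0) = -2:
  f(0) = -2, f(1) = 2, f(2) = 22, f(3) = 122
  so the recurrence gives f(3) = 122.
From the proposed closed form f(n) = 5ⁿ - 3:
  f(3) = 122.
Both sides give 122 at n = 3, and the initial condition(s) match, so the closed form is consistent.

Yes, the closed form is correct.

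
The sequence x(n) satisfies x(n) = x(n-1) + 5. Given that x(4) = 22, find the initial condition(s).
x(4) = x(0) + 4·5, so x(0) = 22 - 20 = 2.

x(0) = 2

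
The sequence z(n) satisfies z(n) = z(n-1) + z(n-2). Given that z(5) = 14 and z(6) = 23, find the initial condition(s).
Work backwards using z(k) = z(k+2) - z(k+1):
z(4) = z(6) - z(5) = 23 - 14 = 9
z(3) = z(5) - z(4) = 14 - 9 = 5
z(2) = z(4) - z(3) = 9 - 5 = 4
z(1) = z(3) - z(2) = 5 - 4 = 1
z(0) = z(2) - z(1) = 4 - 1 = 3

z(0) = 3, z(1) = 1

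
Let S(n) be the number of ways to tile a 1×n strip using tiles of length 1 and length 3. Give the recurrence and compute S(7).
Condition on the last tile: it has length 1 (leaving a 1×(n-1) strip) or length 3 (leaving a 1×(n-3) strip), so S(n) = S(n-1) + S(n-3) (order-3 linear recurrence).
For 0 ≤ i < 3 only unit tiles fit, so S(i) = 1.
Iterating the recurrence: S(3) = 2, S(4) = 3, S(5) = 4, S(6) = 6, S(7) = 9.

S(n) = S(n-1) + S(n-3), with S(i) = 1 for 0 ≤ i < 3; S(7) = 9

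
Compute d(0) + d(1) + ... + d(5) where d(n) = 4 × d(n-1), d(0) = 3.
Computing the sequence terms: 3, 12, 48, 192, 768, 3072
Adding these values together:

4095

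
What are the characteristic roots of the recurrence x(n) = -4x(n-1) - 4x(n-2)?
Substitute x(n) = rⁿ and divide through by rⁿ⁻²: r² + 4r + 4 = 0
Factor: (r + 2)² = 0, so r = -2 (double root).
General solution: x(n) = (A + Bn)·(-2)ⁿ

Characteristic: r² + 4r + 4 = 0, Roots: r = -2 (double root)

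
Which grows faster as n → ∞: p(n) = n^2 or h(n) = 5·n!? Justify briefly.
Comparing growth rates:
Growth-rate hierarchy: log n ≺ any polynomial ≺ any exponential cⁿ (c>1) ≺ n! ≺ nⁿ.
factorial dominates polynomial degree 2 asymptotically.

h(n) grows faster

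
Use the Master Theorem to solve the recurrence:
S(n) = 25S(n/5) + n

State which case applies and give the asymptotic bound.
Master Theorem template: S(n) = a·S(n/b) + f(n).
Here: a=25, b=5, f(n)=n
Compute log_b(a) = log_5(25) = 2.
f(n) = n = O(n^(2-ε)) with ε = 1. Case 1: S(n) = Θ(n^log_b(a)) = Θ(n^2).

Case 1: S(n) = Θ(n^2)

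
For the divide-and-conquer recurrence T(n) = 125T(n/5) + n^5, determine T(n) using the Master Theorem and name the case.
Master Theorem template: T(n) = a·T(n/b) + f(n).
Here: a=125, b=5, f(n)=n^5
Compute log_b(a) = log_5(125) = 3.
f(n) = n^5 = Ω(n^(3+ε)) with ε = 2, and the regularity condition holds (a·f(n/b) = (a/b^5)·f(n) with a/b^5 = 5^-2 < 1). Case 3: T(n) = Θ(f(n)) = Θ(n^5).

Case 3: T(n) = Θ(n^5)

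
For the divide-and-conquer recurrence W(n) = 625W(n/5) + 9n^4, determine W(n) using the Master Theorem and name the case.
Master Theorem template: W(n) = a·W(n/b) + f(n).
Here: a=625, b=5, f(n)=9n^4
Compute log_b(a) = log_5(625) = 4.
f(n) = 9n^4 = Θ(n^4). Case 2: W(n) = Θ(n^4 log n).

Case 2: W(n) = Θ(n^4 log n)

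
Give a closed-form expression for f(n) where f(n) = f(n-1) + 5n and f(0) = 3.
Recurrence: f(n) = f(n-1) + 5n, initial: f(0) = 3.
Telescoping: f(n) = f(0) + 5·Σᵢ₌₁ⁿ i = 3 + 5·n(n+1)/2.

f(n) = 5·n(n+1)/2 + 3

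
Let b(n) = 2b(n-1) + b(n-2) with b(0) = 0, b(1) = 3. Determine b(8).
Computing the sequence terms:
0, 3, 6, 15, 36, 87, 210, 507, 1224

1224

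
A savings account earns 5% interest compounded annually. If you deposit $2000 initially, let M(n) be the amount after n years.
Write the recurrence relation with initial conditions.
Each year the balance grows by 5%, i.e. is multiplied by 1 + 5/100 = 1.05, so M(n) = 1.05 × M(n-1). The initial deposit gives M(0) = 2000.
Unrolling gives the closed form M(n) = 2000 × (1.05)ⁿ.

M(n) = 1.05 × M(n-1), M(0) = 2000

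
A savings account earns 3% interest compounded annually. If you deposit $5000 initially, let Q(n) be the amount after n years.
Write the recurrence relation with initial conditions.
Each year the balance grows by 3%, i.e. is multiplied by 1 + 3/100 = 1.03, so Q(n) = 1.03 × Q(n-1). The initial deposit gives Q(0) = 5000.
Unrolling gives the closed form Q(n) = 5000 × (1.03)ⁿ.

Q(n) = 1.03 × Q(n-1), Q(0) = 5000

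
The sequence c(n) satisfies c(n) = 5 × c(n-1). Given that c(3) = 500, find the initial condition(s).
In general c(n) = 5ⁿ · c(0). At n = 3: c(0) = c(3) / 5^3 = 500 / 125 = 4.

c(0) = 4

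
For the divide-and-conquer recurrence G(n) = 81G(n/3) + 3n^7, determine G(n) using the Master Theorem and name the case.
Master Theorem template: G(n) = a·G(n/b) + f(n).
Here: a=81, b=3, f(n)=3n^7
Compute log_b(a) = log_3(81) = 4.
f(n) = 3n^7 = Ω(n^(4+ε)) with ε = 3, and the regularity condition holds (a·f(n/b) = (a/b^7)·f(n) with a/b^7 = 3^-3 < 1). Case 3: G(n) = Θ(f(n)) = Θ(n^7).

Case 3: G(n) = Θ(n^7)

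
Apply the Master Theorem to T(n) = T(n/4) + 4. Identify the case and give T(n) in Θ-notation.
Master Theorem template: T(n) = a·T(n/b) + f(n).
Here: a=1, b=4, f(n)=4
Compute log_b(a) = log_4(1) = 0.
f(n) = 4 = Θ(1). Case 2: T(n) = Θ(log n).

Case 2: T(n) = Θ(log n)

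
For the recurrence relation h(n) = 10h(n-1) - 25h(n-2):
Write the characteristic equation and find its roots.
Substitute h(n) = rⁿ and divide through by rⁿ⁻²: r² - 10r + 25 = 0
Factor: (r - 5)² = 0, so r = 5 (double root).
General solution: h(n) = (A + Bn)·5ⁿ

Characteristic: r² - 10r + 25 = 0, Roots: r = 5 (double root)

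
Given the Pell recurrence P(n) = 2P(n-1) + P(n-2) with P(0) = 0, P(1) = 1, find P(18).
Computing the sequence terms:
0, 1, 2, 5, 12, 29, 70, 169, 408, 985, 2378, 5741, 13860, 33461, 80782, 195025, 470832, 1136689, 2744210

2744210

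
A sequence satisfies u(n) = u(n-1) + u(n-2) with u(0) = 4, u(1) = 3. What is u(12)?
Computing the sequence terms:
4, 3, 7, 10, 17, 27, 44, 71, 115, 186, 301, 487, 788

788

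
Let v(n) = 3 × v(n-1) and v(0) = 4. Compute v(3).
Computing step by step:
v(0) = 4
v(1) = 3 × 4 = 12
v(2) = 3 × 12 = 36
v(3) = 3 × 36 = 108

108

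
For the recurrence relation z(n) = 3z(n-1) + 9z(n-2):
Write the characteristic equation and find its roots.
Substitute z(n) = rⁿ and divide through by rⁿ⁻²: r² - 3r - 9 = 0
Discriminant: 3² + 4·9 = 45, not a perfect square, so by the quadratic formula r = (3 ± √45)/2.
General solution: z(n) = A·r₁ⁿ + B·r₂ⁿ where r₁,r₂ = (3 ± √45)/2

Characteristic: r² - 3r - 9 = 0, Roots: r = (3 ± √45)/2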